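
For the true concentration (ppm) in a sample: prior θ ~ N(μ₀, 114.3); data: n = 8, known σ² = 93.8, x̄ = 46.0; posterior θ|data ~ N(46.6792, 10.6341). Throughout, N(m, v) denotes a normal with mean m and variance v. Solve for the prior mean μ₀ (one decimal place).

With known observation variance, the Normal–Normal posterior has precision τ_n = τ₀ + n/σ² and mean μ_n = (τ₀μ₀ + (n/σ²)x̄)/τ_n.
Here τ₀ = 1/114.3 = 0.008749 and τ_data = 8/93.8 = 0.085288, so τ_n = 0.094037.
Rearranging for μ₀: μ₀ = (μ_n·τ_n − τ_data·x̄)/τ₀ = (46.6792·0.094037 − 0.085288·46.0) / 0.008749 = 0.466324/0.008749 ≈ 53.3.

μ₀ = 53.3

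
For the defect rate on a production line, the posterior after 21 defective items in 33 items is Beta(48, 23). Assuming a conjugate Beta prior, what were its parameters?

Beta(27, 11)

Under Beta–binomial conjugacy the posterior parameters are (a+s, b+f).
So a = 48 − 21 = 27 and b = 23 − 12 = 11.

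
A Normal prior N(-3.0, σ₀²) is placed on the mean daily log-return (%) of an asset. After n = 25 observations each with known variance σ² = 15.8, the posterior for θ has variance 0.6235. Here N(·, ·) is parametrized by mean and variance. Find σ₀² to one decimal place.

σ₀² = 46.4

Posterior precision equals prior precision plus data precision: 1/σ_n² = 1/σ₀² + n/σ².
So 1/σ₀² = 1/0.6235 − 25/15.8 = 1.603849 − 1.582278 = 0.021571.
Hence σ₀² = 1/0.021571 ≈ 46.4.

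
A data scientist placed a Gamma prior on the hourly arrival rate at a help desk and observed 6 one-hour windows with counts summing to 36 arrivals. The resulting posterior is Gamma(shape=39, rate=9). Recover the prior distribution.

Gamma–Poisson conjugacy: posterior shape = α + Σxᵢ, posterior rate = β + n.
So α = 39 − 36 = 3 and β = 9 − 6 = 3.

Gamma(shape=3, rate=3)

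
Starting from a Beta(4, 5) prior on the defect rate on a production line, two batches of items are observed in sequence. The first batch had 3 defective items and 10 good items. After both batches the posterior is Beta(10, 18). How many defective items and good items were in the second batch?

Because Beta–binomial updating is additive in the counts, the combined data contributed (α_post−α_prior, β_post−β_prior) successes and failures.
Total across both batches: 10−4=6 defective items, 18−5=13 good items.
Subtract the first batch: 6−3=3 defective items and 13−10=3 good items.

3 defective items and 3 good items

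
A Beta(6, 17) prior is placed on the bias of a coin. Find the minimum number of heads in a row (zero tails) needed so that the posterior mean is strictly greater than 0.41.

After k heads and 0 tails the posterior is Beta(6+k, 17), with mean (6+k)/(6+17+k).
Set (6+k)/(23+k) > 0.41 and solve: k > (0.41·23 − 6)/(1 − 0.41) = 5.814.
The smallest integer exceeding 5.814 is 6, and checking k=6: (12)/(29) = 0.4138 > 0.41.

k = 6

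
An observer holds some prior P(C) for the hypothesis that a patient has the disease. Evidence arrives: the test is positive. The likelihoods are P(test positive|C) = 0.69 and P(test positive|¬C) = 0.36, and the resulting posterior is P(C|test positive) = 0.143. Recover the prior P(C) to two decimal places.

Bayes' rule in odds form gives O(C|E) = O(C)·[P(E|C)/P(E|¬C)], hence O(C) = O(C|E)/LR.
Posterior odds = 0.143/(1−0.143) = 0.1669. LR = 0.69/0.36 = 1.9167.
Prior odds = 0.1669/1.9167 = 0.0871, so P(C) = 0.0871/(1+0.0871) ≈ 0.08.

P(C) = 0.08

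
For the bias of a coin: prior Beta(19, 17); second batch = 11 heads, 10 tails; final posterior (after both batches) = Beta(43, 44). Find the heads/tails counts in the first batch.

Sequential conjugate updates are equivalent to a single update on the pooled data, so total successes = posterior α − prior α and total failures = posterior β − prior β.
Total across both batches: 43−19=24 heads, 44−17=27 tails.
Subtract the second batch: 24−11=13 heads and 27−10=17 tails.

13 heads and 17 tails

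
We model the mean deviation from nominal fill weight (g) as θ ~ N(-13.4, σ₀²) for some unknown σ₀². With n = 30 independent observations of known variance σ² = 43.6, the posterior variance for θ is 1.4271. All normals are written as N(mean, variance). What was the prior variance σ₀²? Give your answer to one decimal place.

For the Normal–Normal model with known σ², precisions add: τ_n = τ₀ + n/σ².
So 1/σ₀² = 1/1.4271 − 30/43.6 = 0.700722 − 0.688073 = 0.012649.
Hence σ₀² = 1/0.012649 ≈ 79.1.

σ₀² = 79.1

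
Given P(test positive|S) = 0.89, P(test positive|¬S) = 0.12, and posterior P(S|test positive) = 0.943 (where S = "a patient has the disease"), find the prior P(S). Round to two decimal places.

In odds form, posterior odds = prior odds × likelihood ratio, so prior odds = posterior odds ÷ LR.
Posterior odds = 0.943/(1−0.943) = 16.5439. LR = 0.89/0.12 = 7.4167.
Prior odds = 16.5439/7.4167 = 2.2306, so P(S) = 2.2306/(1+2.2306) ≈ 0.69.

P(S) = 0.69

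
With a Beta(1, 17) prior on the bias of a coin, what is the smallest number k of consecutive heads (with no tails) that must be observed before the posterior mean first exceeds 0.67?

k = 34

After k heads and 0 tails the posterior is Beta(1+k, 17), with mean (1+k)/(1+17+k).
Set (1+k)/(18+k) > 0.67 and solve: k > (0.67·18 − 1)/(1 − 0.67) = 33.515.
The smallest integer exceeding 33.515 is 34, and checking k=34: (35)/(52) = 0.6731 > 0.67.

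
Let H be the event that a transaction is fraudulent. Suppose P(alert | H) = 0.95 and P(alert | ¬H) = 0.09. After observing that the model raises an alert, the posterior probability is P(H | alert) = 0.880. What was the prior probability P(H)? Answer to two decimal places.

P(H) = 0.41

Bayes' rule in odds form gives O(H|E) = O(H)·[P(E|H)/P(E|¬H)], hence O(H) = O(H|E)/LR.
Posterior odds = 0.880/(1−0.880) = 7.3333. LR = 0.95/0.09 = 10.5556.
Prior odds = 7.3333/10.5556 = 0.6947, so P(H) = 0.6947/(1+0.6947) ≈ 0.41.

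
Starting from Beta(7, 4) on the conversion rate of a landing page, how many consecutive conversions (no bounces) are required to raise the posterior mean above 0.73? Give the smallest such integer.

After k conversions and 0 bounces the posterior is Beta(7+k, 4), with mean (7+k)/(7+4+k).
Set (7+k)/(11+k) > 0.73 and solve: k > (0.73·11 − 7)/(1 − 0.73) = 3.815.
The smallest integer exceeding 3.815 is 4, and checking k=4: (11)/(15) = 0.7333 > 0.73.

k = 4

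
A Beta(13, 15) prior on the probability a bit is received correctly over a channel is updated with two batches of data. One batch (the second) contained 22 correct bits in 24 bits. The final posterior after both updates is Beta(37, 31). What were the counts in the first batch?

2 correct bits and 14 errors

Sequential conjugate updates are equivalent to a single update on the pooled data, so total successes = posterior α − prior α and total failures = posterior β − prior β.
Total across both batches: 37−13=24 correct bits, 31−15=16 errors.
Subtract the second batch: 24−22=2 correct bits and 16−2=14 errors.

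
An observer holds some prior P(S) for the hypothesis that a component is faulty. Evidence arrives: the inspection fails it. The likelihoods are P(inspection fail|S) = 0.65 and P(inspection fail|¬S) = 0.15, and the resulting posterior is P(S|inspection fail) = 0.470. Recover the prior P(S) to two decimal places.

In odds form, posterior odds = prior odds × likelihood ratio, so prior odds = posterior odds ÷ LR.
Posterior odds = 0.470/(1−0.470) = 0.8868. LR = 0.65/0.15 = 4.3333.
Prior odds = 0.8868/4.3333 = 0.2046, so P(S) = 0.2046/(1+0.2046) ≈ 0.17.

P(S) = 0.17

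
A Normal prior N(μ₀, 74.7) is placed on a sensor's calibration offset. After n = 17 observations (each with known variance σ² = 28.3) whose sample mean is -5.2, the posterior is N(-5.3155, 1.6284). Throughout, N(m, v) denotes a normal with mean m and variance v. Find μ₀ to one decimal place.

μ₀ = -10.5

With known observation variance, the Normal–Normal posterior has precision τ_n = τ₀ + n/σ² and mean μ_n = (τ₀μ₀ + (n/σ²)x̄)/τ_n.
Here τ₀ = 1/74.7 = 0.013387 and τ_data = 17/28.3 = 0.600707, so τ_n = 0.614094.
Rearranging for μ₀: μ₀ = (μ_n·τ_n − τ_data·x̄)/τ₀ = (-5.3155·0.614094 − 0.600707·-5.2) / 0.013387 = -0.140540/0.013387 ≈ -10.5.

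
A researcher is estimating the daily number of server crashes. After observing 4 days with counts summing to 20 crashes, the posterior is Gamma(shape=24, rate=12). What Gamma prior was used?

Gamma(shape=4, rate=8)

Gamma–Poisson conjugacy: posterior shape = α + Σxᵢ, posterior rate = β + n.
So α = 24 − 20 = 4 and β = 12 − 4 = 8.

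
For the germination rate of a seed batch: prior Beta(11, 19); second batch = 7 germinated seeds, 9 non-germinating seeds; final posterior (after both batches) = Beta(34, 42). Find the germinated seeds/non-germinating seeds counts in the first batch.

Because Beta–binomial updating is additive in the counts, the combined data contributed (α_post−α_prior, β_post−β_prior) successes and failures.
Total across both batches: 34−11=23 germinated seeds, 42−19=23 non-germinating seeds.
Subtract the second batch: 23−7=16 germinated seeds and 23−9=14 non-germinating seeds.

16 germinated seeds and 14 non-germinating seeds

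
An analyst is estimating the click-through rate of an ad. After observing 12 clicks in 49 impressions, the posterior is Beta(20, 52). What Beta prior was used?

Beta(8, 15)

Beta is conjugate to the binomial likelihood: posterior = Beta(a+s, b+f).
So a = 20 − 12 = 8 and b = 52 − 37 = 15.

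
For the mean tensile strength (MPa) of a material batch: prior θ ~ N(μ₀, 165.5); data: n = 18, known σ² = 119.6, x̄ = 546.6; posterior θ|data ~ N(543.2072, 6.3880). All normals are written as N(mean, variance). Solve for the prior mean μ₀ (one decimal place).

μ₀ = 458.7

The posterior mean is a precision-weighted average: μ_n = (τ₀μ₀ + τ_data·x̄)/(τ₀+τ_data), with τ₀=1/σ₀² and τ_data=n/σ².
Here τ₀ = 1/165.5 = 0.006042 and τ_data = 18/119.6 = 0.150502, so τ_n = 0.156544.
Rearranging for μ₀: μ₀ = (μ_n·τ_n − τ_data·x̄)/τ₀ = (543.2072·0.156544 − 0.150502·546.6) / 0.006042 = 2.771435/0.006042 ≈ 458.7.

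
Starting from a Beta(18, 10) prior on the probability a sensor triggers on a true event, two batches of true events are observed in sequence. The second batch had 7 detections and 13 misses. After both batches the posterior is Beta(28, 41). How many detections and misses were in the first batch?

Sequential conjugate updates are equivalent to a single update on the pooled data, so total successes = posterior α − prior α and total failures = posterior β − prior β.
Total across both batches: 28−18=10 detections, 41−10=31 misses.
Subtract the second batch: 10−7=3 detections and 31−13=18 misses.

3 detections and 18 misses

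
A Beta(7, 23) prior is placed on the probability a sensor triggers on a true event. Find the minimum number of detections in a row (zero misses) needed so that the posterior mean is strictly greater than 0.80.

After k detections and 0 misses the posterior is Beta(7+k, 23), with mean (7+k)/(7+23+k).
Set (7+k)/(30+k) > 0.80 and solve: k > (0.80·30 − 7)/(1 − 0.80) = 85.000.
The smallest integer exceeding 85.000 is 86, and checking k=86: (93)/(116) = 0.8017 > 0.80.

k = 86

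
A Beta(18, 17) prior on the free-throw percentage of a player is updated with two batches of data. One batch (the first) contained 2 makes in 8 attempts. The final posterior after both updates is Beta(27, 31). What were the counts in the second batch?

7 makes and 8 misses

Sequential conjugate updates are equivalent to a single update on the pooled data, so total successes = posterior α − prior α and total failures = posterior β − prior β.
Total across both batches: 27−18=9 makes, 31−17=14 misses.
Subtract the first batch: 9−2=7 makes and 14−6=8 misses.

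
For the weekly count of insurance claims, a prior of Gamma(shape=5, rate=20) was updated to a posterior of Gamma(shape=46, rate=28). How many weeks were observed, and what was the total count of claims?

Gamma–Poisson conjugacy: posterior shape = α + Σxᵢ, posterior rate = β + n.
Matching: Σxᵢ = 46 − 5 = 41 and n = 28 − 20 = 8.

n = 8 weeks with total 41 claims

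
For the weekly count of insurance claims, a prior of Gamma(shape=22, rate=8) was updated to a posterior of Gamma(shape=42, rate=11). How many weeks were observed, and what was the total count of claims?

Gamma–Poisson conjugacy: posterior shape = α + Σxᵢ, posterior rate = β + n.
Matching: Σxᵢ = 42 − 22 = 20 and n = 11 − 8 = 3.

n = 3 weeks with total 20 claims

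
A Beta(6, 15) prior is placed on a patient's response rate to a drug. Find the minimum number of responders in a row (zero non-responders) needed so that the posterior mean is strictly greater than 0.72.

After k responders and 0 non-responders the posterior is Beta(6+k, 15), with mean (6+k)/(6+15+k).
Set (6+k)/(21+k) > 0.72 and solve: k > (0.72·21 − 6)/(1 − 0.72) = 32.571.
The smallest integer exceeding 32.571 is 33.

k = 33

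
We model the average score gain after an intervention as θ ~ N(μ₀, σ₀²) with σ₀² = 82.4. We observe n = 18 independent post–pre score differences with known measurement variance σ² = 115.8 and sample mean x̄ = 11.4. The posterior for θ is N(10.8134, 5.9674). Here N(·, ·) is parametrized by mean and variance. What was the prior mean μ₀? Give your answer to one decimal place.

μ₀ = 3.3

The posterior mean is a precision-weighted average: μ_n = (τ₀μ₀ + τ_data·x̄)/(τ₀+τ_data), with τ₀=1/σ₀² and τ_data=n/σ².
Here τ₀ = 1/82.4 = 0.012136 and τ_data = 18/115.8 = 0.155440, so τ_n = 0.167576.
Rearranging for μ₀: μ₀ = (μ_n·τ_n − τ_data·x̄)/τ₀ = (10.8134·0.167576 − 0.155440·11.4) / 0.012136 = 0.040050/0.012136 ≈ 3.3.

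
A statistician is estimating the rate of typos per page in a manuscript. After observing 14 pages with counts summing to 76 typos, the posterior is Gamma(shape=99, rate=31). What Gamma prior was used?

Gamma(shape=23, rate=17)

Gamma–Poisson conjugacy: posterior shape = α + Σxᵢ, posterior rate = β + n.
So α = 99 − 76 = 23 and β = 31 − 14 = 17.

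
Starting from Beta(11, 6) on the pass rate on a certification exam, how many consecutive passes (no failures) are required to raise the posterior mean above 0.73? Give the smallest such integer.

k = 6

After k passes and 0 failures the posterior is Beta(11+k, 6), with mean (11+k)/(11+6+k).
Set (11+k)/(17+k) > 0.73 and solve: k > (0.73·17 − 11)/(1 − 0.73) = 5.222.
The smallest integer exceeding 5.222 is 6.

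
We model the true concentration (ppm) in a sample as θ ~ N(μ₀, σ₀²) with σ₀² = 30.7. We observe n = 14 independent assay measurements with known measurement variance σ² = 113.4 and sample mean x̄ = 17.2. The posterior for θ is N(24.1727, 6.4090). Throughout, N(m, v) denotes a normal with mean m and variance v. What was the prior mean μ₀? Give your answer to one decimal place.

With known observation variance, the Normal–Normal posterior has precision τ_n = τ₀ + n/σ² and mean μ_n = (τ₀μ₀ + (n/σ²)x̄)/τ_n.
Here τ₀ = 1/30.7 = 0.032573 and τ_data = 14/113.4 = 0.123457, so τ_n = 0.156030.
Rearranging for μ₀: μ₀ = (μ_n·τ_n − τ_data·x̄)/τ₀ = (24.1727·0.156030 − 0.123457·17.2) / 0.032573 = 1.648206/0.032573 ≈ 50.6.

μ₀ = 50.6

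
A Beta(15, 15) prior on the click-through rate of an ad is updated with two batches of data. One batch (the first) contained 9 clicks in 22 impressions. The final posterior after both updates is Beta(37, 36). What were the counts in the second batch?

13 clicks and 8 non-clicks

Sequential conjugate updates are equivalent to a single update on the pooled data, so total successes = posterior α − prior α and total failures = posterior β − prior β.
Total across both batches: 37−15=22 clicks, 36−15=21 non-clicks.
Subtract the first batch: 22−9=13 clicks and 21−13=8 non-clicks.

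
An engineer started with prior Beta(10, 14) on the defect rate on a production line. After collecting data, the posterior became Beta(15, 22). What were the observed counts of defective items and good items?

5 defective items and 8 good items

Beta is conjugate to the binomial likelihood: posterior = Beta(a+s, b+f).
Match parameters: s=15−10=5, f=22−14=8.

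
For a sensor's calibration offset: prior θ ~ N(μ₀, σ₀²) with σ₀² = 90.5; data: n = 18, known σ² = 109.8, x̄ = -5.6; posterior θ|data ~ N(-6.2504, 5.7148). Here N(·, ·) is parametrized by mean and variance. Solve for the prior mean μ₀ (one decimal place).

μ₀ = -15.9

The posterior mean is a precision-weighted average: μ_n = (τ₀μ₀ + τ_data·x̄)/(τ₀+τ_data), with τ₀=1/σ₀² and τ_data=n/σ².
Here τ₀ = 1/90.5 = 0.011050 and τ_data = 18/109.8 = 0.163934, so τ_n = 0.174984.
Rearranging for μ₀: μ₀ = (μ_n·τ_n − τ_data·x̄)/τ₀ = (-6.2504·0.174984 − 0.163934·-5.6) / 0.011050 = -0.175690/0.011050 ≈ -15.9.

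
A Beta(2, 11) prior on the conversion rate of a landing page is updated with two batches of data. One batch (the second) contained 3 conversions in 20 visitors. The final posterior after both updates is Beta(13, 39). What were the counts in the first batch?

8 conversions and 11 bounces

Sequential conjugate updates are equivalent to a single update on the pooled data, so total successes = posterior α − prior α and total failures = posterior β − prior β.
Total across both batches: 13−2=11 conversions, 39−11=28 bounces.
Subtract the second batch: 11−3=8 conversions and 28−17=11 bounces.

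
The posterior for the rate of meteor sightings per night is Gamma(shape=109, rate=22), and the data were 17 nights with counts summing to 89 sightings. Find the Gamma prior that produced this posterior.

A Gamma(α, β) prior (rate parametrization) on a Poisson rate with n observations summing to S gives posterior Gamma(α+S, β+n).
So α = 109 − 89 = 20 and β = 22 − 17 = 5.

Gamma(shape=20, rate=5)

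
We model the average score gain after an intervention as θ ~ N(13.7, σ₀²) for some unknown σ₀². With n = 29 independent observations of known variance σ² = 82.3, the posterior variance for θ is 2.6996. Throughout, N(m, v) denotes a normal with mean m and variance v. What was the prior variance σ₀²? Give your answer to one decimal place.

Posterior precision equals prior precision plus data precision: 1/σ_n² = 1/σ₀² + n/σ².
So 1/σ₀² = 1/2.6996 − 29/82.3 = 0.370425 − 0.352369 = 0.018056.
Hence σ₀² = 1/0.018056 ≈ 55.4.

σ₀² = 55.4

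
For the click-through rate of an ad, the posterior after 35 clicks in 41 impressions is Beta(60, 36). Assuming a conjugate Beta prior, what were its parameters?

Beta(25, 30)

Beta is conjugate to the binomial likelihood: posterior = Beta(a+s, b+f).
So a = 60 − 35 = 25 and b = 36 − 6 = 30.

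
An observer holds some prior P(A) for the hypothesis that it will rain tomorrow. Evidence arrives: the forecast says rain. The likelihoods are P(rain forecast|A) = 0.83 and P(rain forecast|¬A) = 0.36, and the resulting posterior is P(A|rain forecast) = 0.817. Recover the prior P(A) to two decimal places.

In odds form, posterior odds = prior odds × likelihood ratio, so prior odds = posterior odds ÷ LR.
Posterior odds = 0.817/(1−0.817) = 4.4645. LR = 0.83/0.36 = 2.3056.
Prior odds = 4.4645/2.3056 = 1.9364, so P(A) = 1.9364/(1+1.9364) ≈ 0.66.

P(A) = 0.66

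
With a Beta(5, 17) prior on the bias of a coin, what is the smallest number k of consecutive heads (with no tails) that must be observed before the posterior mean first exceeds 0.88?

After k heads and 0 tails the posterior is Beta(5+k, 17), with mean (5+k)/(5+17+k).
Set (5+k)/(22+k) > 0.88 and solve: k > (0.88·22 − 5)/(1 − 0.88) = 119.667.
The smallest integer exceeding 119.667 is 120, and checking k=120: (125)/(142) = 0.8803 > 0.88.

k = 120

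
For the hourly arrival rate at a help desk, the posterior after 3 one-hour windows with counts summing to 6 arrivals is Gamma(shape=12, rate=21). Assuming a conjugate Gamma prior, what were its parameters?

Gamma(shape=6, rate=18)

Gamma–Poisson conjugacy: posterior shape = α + Σxᵢ, posterior rate = β + n.
So α = 12 − 6 = 6 and β = 21 − 3 = 18.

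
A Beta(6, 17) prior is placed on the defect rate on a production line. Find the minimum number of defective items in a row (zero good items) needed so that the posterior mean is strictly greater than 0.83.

k = 78

After k defective items and 0 good items the posterior is Beta(6+k, 17), with mean (6+k)/(6+17+k).
Set (6+k)/(23+k) > 0.83 and solve: k > (0.83·23 − 6)/(1 − 0.83) = 77.000.
The smallest integer exceeding 77.000 is 78.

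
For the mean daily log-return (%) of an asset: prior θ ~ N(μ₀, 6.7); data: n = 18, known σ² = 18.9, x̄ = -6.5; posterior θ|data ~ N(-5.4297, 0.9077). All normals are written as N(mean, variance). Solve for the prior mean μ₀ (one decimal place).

With known observation variance, the Normal–Normal posterior has precision τ_n = τ₀ + n/σ² and mean μ_n = (τ₀μ₀ + (n/σ²)x̄)/τ_n.
Here τ₀ = 1/6.7 = 0.149254 and τ_data = 18/18.9 = 0.952381, so τ_n = 1.101635.
Rearranging for μ₀: μ₀ = (μ_n·τ_n − τ_data·x̄)/τ₀ = (-5.4297·1.101635 − 0.952381·-6.5) / 0.149254 = 0.208929/0.149254 ≈ 1.4.

μ₀ = 1.4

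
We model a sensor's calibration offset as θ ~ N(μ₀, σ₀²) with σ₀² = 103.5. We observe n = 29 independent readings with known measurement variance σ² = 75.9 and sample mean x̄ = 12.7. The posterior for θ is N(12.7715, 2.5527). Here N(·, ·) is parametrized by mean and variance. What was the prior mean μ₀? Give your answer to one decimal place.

μ₀ = 15.6

With known observation variance, the Normal–Normal posterior has precision τ_n = τ₀ + n/σ² and mean μ_n = (τ₀μ₀ + (n/σ²)x̄)/τ_n.
Here τ₀ = 1/103.5 = 0.009662 and τ_data = 29/75.9 = 0.382082, so τ_n = 0.391744.
Rearranging for μ₀: μ₀ = (μ_n·τ_n − τ_data·x̄)/τ₀ = (12.7715·0.391744 − 0.382082·12.7) / 0.009662 = 0.150717/0.009662 ≈ 15.6.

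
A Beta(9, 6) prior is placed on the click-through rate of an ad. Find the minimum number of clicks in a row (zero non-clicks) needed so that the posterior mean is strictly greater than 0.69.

After k clicks and 0 non-clicks the posterior is Beta(9+k, 6), with mean (9+k)/(9+6+k).
Set (9+k)/(15+k) > 0.69 and solve: k > (0.69·15 − 9)/(1 − 0.69) = 4.355.
The smallest integer exceeding 4.355 is 5.

k = 5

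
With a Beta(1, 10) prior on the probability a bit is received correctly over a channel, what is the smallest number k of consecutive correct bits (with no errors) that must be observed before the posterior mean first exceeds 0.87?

After k correct bits and 0 errors the posterior is Beta(1+k, 10), with mean (1+k)/(1+10+k).
Set (1+k)/(11+k) > 0.87 and solve: k > (0.87·11 − 1)/(1 − 0.87) = 65.923.
The smallest integer exceeding 65.923 is 66, and checking k=66: (67)/(77) = 0.8701 > 0.87.

k = 66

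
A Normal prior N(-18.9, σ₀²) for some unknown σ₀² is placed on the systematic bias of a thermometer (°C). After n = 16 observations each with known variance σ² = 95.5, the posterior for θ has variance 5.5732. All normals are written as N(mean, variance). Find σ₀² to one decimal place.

σ₀² = 84.1

Posterior precision equals prior precision plus data precision: 1/σ_n² = 1/σ₀² + n/σ².
So 1/σ₀² = 1/5.5732 − 16/95.5 = 0.179430 − 0.167539 = 0.011891.
Hence σ₀² = 1/0.011891 ≈ 84.1.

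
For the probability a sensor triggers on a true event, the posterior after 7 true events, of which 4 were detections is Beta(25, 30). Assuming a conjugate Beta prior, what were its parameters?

Under Beta–binomial conjugacy the posterior parameters are (α+s, β+f).
So α = 25 − 4 = 21 and β = 30 − 3 = 27.

Beta(21, 27)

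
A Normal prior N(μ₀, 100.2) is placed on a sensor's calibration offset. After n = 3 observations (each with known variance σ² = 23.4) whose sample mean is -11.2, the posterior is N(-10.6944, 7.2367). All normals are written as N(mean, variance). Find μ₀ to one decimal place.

μ₀ = -4.2

The posterior mean is a precision-weighted average: μ_n = (τ₀μ₀ + τ_data·x̄)/(τ₀+τ_data), with τ₀=1/σ₀² and τ_data=n/σ².
Here τ₀ = 1/100.2 = 0.009980 and τ_data = 3/23.4 = 0.128205, so τ_n = 0.138185.
Rearranging for μ₀: μ₀ = (μ_n·τ_n − τ_data·x̄)/τ₀ = (-10.6944·0.138185 − 0.128205·-11.2) / 0.009980 = -0.041910/0.009980 ≈ -4.2.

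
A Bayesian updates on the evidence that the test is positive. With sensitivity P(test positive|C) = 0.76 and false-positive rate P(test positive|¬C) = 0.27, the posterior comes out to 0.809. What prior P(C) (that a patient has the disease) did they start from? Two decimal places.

P(C) = 0.60

In odds form, posterior odds = prior odds × likelihood ratio, so prior odds = posterior odds ÷ LR.
Posterior odds = 0.809/(1−0.809) = 4.2356. LR = 0.76/0.27 = 2.8148.
Prior odds = 4.2356/2.8148 = 1.5048, so P(C) = 1.5048/(1+1.5048) ≈ 0.60.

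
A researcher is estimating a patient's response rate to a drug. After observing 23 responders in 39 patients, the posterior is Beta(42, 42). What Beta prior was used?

Beta(19, 26)

Under Beta–binomial conjugacy the posterior parameters are (a+s, b+f).
Subtract the data counts: 42−23=19, 42−16=26.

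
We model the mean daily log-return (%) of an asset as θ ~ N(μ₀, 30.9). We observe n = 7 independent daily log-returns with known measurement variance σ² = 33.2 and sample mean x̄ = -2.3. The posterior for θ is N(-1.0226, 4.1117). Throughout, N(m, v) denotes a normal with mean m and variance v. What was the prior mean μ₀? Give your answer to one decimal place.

μ₀ = 7.3

With known observation variance, the Normal–Normal posterior has precision τ_n = τ₀ + n/σ² and mean μ_n = (τ₀μ₀ + (n/σ²)x̄)/τ_n.
Here τ₀ = 1/30.9 = 0.032362 and τ_data = 7/33.2 = 0.210843, so τ_n = 0.243205.
Rearranging for μ₀: μ₀ = (μ_n·τ_n − τ_data·x̄)/τ₀ = (-1.0226·0.243205 − 0.210843·-2.3) / 0.032362 = 0.236237/0.032362 ≈ 7.3.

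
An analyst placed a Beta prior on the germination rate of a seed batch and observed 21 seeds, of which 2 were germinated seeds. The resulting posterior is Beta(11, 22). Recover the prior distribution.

Beta is conjugate to the binomial likelihood: posterior = Beta(a+s, b+f).
Subtract the data counts: 11−2=9, 22−19=3.

Beta(9, 3)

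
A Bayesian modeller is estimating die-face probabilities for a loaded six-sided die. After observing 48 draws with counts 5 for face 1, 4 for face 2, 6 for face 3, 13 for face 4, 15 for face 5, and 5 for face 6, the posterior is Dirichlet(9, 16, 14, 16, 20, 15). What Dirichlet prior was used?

Dirichlet(4, 12, 8, 3, 5, 10)

For a Dirichlet(α) prior with multinomial counts c, the posterior is Dirichlet(α + c) componentwise.
Subtract each count from the matching posterior parameter: 9−5=4, 16−4=12, 14−6=8, 16−13=3, 20−15=5, 15−5=10.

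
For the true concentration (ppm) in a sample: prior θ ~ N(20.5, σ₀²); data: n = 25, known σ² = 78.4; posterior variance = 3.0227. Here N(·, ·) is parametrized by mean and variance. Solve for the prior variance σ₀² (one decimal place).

Posterior precision equals prior precision plus data precision: 1/σ_n² = 1/σ₀² + n/σ².
So 1/σ₀² = 1/3.0227 − 25/78.4 = 0.330830 − 0.318878 = 0.011952.
Hence σ₀² = 1/0.011952 ≈ 83.7.

σ₀² = 83.7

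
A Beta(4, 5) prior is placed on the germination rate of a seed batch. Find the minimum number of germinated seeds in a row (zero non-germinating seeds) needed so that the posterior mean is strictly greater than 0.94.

k = 75

After k germinated seeds and 0 non-germinating seeds the posterior is Beta(4+k, 5), with mean (4+k)/(4+5+k).
Set (4+k)/(9+k) > 0.94 and solve: k > (0.94·9 − 4)/(1 − 0.94) = 74.333.
The smallest integer exceeding 74.333 is 75.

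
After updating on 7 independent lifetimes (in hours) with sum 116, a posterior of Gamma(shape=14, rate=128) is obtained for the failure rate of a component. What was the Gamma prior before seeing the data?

Gamma(shape=7, rate=12)

Gamma–exponential conjugacy: posterior shape = α + n, posterior rate = β + Σtᵢ.
So α = 14 − 7 = 7 and β = 128 − 116 = 12.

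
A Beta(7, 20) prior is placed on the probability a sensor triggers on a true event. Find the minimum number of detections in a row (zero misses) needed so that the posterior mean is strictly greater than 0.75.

k = 54

After k detections and 0 misses the posterior is Beta(7+k, 20), with mean (7+k)/(7+20+k).
Set (7+k)/(27+k) > 0.75 and solve: k > (0.75·27 − 7)/(1 − 0.75) = 53.000.
The smallest integer exceeding 53.000 is 54.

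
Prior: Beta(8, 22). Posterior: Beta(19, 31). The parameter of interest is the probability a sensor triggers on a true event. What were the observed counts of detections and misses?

Under Beta–binomial conjugacy the posterior parameters are (a+s, b+f).
Match parameters: s=19−8=11, f=31−22=9.

11 detections and 9 misses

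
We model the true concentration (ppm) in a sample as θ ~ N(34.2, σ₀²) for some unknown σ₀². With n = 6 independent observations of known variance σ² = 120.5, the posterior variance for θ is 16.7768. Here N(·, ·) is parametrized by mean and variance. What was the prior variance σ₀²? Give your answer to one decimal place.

σ₀² = 101.9

For the Normal–Normal model with known σ², precisions add: τ_n = τ₀ + n/σ².
So 1/σ₀² = 1/16.7768 − 6/120.5 = 0.059606 − 0.049793 = 0.009813.
Hence σ₀² = 1/0.009813 ≈ 101.9.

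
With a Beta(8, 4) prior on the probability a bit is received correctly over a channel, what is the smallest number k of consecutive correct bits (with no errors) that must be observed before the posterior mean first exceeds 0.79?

k = 8

After k correct bits and 0 errors the posterior is Beta(8+k, 4), with mean (8+k)/(8+4+k).
Set (8+k)/(12+k) > 0.79 and solve: k > (0.79·12 − 8)/(1 − 0.79) = 7.048.
The smallest integer exceeding 7.048 is 8.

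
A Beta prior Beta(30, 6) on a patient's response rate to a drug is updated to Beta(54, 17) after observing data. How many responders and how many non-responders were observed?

24 responders and 11 non-responders

Under Beta–binomial conjugacy the posterior parameters are (a+s, b+f).
Match parameters: s=54−30=24, f=17−6=11.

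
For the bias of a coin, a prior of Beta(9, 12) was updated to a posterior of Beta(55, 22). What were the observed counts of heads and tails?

Beta is conjugate to the binomial likelihood: posterior = Beta(a+s, b+f).
So s = 55 − 9 = 46 and f = 22 − 12 = 10.

46 heads and 10 tails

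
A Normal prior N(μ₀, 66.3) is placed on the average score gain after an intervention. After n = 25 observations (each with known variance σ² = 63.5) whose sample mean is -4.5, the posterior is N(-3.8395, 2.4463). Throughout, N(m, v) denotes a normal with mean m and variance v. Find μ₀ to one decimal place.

The posterior mean is a precision-weighted average: μ_n = (τ₀μ₀ + τ_data·x̄)/(τ₀+τ_data), with τ₀=1/σ₀² and τ_data=n/σ².
Here τ₀ = 1/66.3 = 0.015083 and τ_data = 25/63.5 = 0.393701, so τ_n = 0.408784.
Rearranging for μ₀: μ₀ = (μ_n·τ_n − τ_data·x̄)/τ₀ = (-3.8395·0.408784 − 0.393701·-4.5) / 0.015083 = 0.202128/0.015083 ≈ 13.4.

μ₀ = 13.4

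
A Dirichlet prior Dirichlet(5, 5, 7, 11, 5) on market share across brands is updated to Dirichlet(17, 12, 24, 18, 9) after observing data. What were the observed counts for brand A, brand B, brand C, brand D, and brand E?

For a Dirichlet(α) prior with multinomial counts c, the posterior is Dirichlet(α + c) componentwise.
Counts are posterior − prior componentwise: 17−5=12, 12−5=7, 24−7=17, 18−11=7, 9−5=4.

counts (12, 7, 17, 7, 4)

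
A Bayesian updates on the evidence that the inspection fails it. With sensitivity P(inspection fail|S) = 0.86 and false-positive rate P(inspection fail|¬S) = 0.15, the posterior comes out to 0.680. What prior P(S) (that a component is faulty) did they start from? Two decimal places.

Bayes' rule in odds form gives O(S|E) = O(S)·[P(E|S)/P(E|¬S)], hence O(S) = O(S|E)/LR.
Posterior odds = 0.680/(1−0.680) = 2.1250. LR = 0.86/0.15 = 5.7333.
Prior odds = 2.1250/5.7333 = 0.3706, so P(S) = 0.3706/(1+0.3706) ≈ 0.27.

P(S) = 0.27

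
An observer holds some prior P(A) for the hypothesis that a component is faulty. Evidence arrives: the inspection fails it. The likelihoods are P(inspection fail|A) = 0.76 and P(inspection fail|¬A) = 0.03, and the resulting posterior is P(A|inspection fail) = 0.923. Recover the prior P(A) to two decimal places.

P(A) = 0.32

In odds form, posterior odds = prior odds × likelihood ratio, so prior odds = posterior odds ÷ LR.
Posterior odds = 0.923/(1−0.923) = 11.9870. LR = 0.76/0.03 = 25.3333.
Prior odds = 11.9870/25.3333 = 0.4732, so P(A) = 0.4732/(1+0.4732) ≈ 0.32.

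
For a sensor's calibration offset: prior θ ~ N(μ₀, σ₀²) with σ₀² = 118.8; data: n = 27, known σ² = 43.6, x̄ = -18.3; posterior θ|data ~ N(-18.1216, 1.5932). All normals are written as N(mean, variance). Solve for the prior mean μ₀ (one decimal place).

μ₀ = -5.0

With known observation variance, the Normal–Normal posterior has precision τ_n = τ₀ + n/σ² and mean μ_n = (τ₀μ₀ + (n/σ²)x̄)/τ_n.
Here τ₀ = 1/118.8 = 0.008418 and τ_data = 27/43.6 = 0.619266, so τ_n = 0.627684.
Rearranging for μ₀: μ₀ = (μ_n·τ_n − τ_data·x̄)/τ₀ = (-18.1216·0.627684 − 0.619266·-18.3) / 0.008418 = -0.042071/0.008418 ≈ -5.0.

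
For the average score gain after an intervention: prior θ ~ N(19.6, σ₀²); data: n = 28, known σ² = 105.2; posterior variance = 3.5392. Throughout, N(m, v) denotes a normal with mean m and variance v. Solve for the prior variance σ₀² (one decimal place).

σ₀² = 61.0

Posterior precision equals prior precision plus data precision: 1/σ_n² = 1/σ₀² + n/σ².
So 1/σ₀² = 1/3.5392 − 28/105.2 = 0.282550 − 0.266160 = 0.016390.
Hence σ₀² = 1/0.016390 ≈ 61.0.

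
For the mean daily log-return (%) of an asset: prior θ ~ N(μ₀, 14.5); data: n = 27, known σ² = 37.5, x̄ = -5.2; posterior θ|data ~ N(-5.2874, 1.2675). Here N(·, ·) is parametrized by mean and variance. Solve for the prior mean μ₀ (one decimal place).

μ₀ = -6.2

With known observation variance, the Normal–Normal posterior has precision τ_n = τ₀ + n/σ² and mean μ_n = (τ₀μ₀ + (n/σ²)x̄)/τ_n.
Here τ₀ = 1/14.5 = 0.068966 and τ_data = 27/37.5 = 0.720000, so τ_n = 0.788966.
Rearranging for μ₀: μ₀ = (μ_n·τ_n − τ_data·x̄)/τ₀ = (-5.2874·0.788966 − 0.720000·-5.2) / 0.068966 = -0.427579/0.068966 ≈ -6.2.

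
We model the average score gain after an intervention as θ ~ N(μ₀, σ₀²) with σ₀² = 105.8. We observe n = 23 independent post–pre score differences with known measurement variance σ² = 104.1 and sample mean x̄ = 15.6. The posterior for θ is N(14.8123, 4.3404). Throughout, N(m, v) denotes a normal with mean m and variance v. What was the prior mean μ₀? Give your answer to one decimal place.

The posterior mean is a precision-weighted average: μ_n = (τ₀μ₀ + τ_data·x̄)/(τ₀+τ_data), with τ₀=1/σ₀² and τ_data=n/σ².
Here τ₀ = 1/105.8 = 0.009452 and τ_data = 23/104.1 = 0.220941, so τ_n = 0.230393.
Rearranging for μ₀: μ₀ = (μ_n·τ_n − τ_data·x̄)/τ₀ = (14.8123·0.230393 − 0.220941·15.6) / 0.009452 = -0.034029/0.009452 ≈ -3.6.

μ₀ = -3.6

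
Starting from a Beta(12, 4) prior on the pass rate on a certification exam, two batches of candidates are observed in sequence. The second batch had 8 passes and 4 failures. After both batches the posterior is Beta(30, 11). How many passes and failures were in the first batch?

10 passes and 3 failures

Sequential conjugate updates are equivalent to a single update on the pooled data, so total successes = posterior α − prior α and total failures = posterior β − prior β.
Total across both batches: 30−12=18 passes, 11−4=7 failures.
Subtract the second batch: 18−8=10 passes and 7−4=3 failures.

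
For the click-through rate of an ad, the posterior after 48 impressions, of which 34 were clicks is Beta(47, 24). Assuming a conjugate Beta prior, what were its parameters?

Beta is conjugate to the binomial likelihood: posterior = Beta(a+s, b+f).
Subtract the data counts: 47−34=13, 24−14=10.

Beta(13, 10)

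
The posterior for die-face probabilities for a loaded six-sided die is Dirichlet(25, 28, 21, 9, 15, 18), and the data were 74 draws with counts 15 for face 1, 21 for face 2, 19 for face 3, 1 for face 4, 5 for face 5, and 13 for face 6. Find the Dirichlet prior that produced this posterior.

For a Dirichlet(α) prior with multinomial counts c, the posterior is Dirichlet(α + c) componentwise.
Subtract each count from the matching posterior parameter: 25−15=10, 28−21=7, 21−19=2, 9−1=8, 15−5=10, 18−13=5.

Dirichlet(10, 7, 2, 8, 10, 5)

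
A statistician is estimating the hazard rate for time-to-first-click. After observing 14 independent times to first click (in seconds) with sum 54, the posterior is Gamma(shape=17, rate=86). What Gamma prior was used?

Gamma–exponential conjugacy: posterior shape = α + n, posterior rate = β + Σtᵢ.
So α = 17 − 14 = 3 and β = 86 − 54 = 32.

Gamma(shape=3, rate=32)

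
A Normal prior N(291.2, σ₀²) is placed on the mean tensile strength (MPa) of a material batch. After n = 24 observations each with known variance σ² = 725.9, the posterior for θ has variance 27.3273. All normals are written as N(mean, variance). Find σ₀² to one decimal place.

σ₀² = 283.2

For the Normal–Normal model with known σ², precisions add: τ_n = τ₀ + n/σ².
So 1/σ₀² = 1/27.3273 − 24/725.9 = 0.036593 − 0.033062 = 0.003531.
Hence σ₀² = 1/0.003531 ≈ 283.2.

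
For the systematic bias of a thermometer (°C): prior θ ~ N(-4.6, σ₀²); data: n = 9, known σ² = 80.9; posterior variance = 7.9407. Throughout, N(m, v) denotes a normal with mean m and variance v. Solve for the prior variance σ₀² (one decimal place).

For the Normal–Normal model with known σ², precisions add: τ_n = τ₀ + n/σ².
So 1/σ₀² = 1/7.9407 − 9/80.9 = 0.125933 − 0.111248 = 0.014685.
Hence σ₀² = 1/0.014685 ≈ 68.1.

σ₀² = 68.1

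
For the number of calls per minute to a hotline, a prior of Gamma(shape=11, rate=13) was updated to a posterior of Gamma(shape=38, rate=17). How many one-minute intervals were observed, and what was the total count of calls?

A Gamma(α, β) prior (rate parametrization) on a Poisson rate with n observations summing to S gives posterior Gamma(α+S, β+n).
Matching: Σxᵢ = 38 − 11 = 27 and n = 17 − 13 = 4.

n = 4 one-minute intervals with total 27 calls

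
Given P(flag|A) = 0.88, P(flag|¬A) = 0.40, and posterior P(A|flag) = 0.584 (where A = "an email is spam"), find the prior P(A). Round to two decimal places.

P(A) = 0.39

Bayes' rule in odds form gives O(A|E) = O(A)·[P(E|A)/P(E|¬A)], hence O(A) = O(A|E)/LR.
Posterior odds = 0.584/(1−0.584) = 1.4038. LR = 0.88/0.40 = 2.2000.
Prior odds = 1.4038/2.2000 = 0.6381, so P(A) = 0.6381/(1+0.6381) ≈ 0.39.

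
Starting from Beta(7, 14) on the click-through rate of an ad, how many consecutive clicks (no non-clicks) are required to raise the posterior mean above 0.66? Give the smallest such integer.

After k clicks and 0 non-clicks the posterior is Beta(7+k, 14), with mean (7+k)/(7+14+k).
Set (7+k)/(21+k) > 0.66 and solve: k > (0.66·21 − 7)/(1 − 0.66) = 20.176.
The smallest integer exceeding 20.176 is 21.

k = 21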